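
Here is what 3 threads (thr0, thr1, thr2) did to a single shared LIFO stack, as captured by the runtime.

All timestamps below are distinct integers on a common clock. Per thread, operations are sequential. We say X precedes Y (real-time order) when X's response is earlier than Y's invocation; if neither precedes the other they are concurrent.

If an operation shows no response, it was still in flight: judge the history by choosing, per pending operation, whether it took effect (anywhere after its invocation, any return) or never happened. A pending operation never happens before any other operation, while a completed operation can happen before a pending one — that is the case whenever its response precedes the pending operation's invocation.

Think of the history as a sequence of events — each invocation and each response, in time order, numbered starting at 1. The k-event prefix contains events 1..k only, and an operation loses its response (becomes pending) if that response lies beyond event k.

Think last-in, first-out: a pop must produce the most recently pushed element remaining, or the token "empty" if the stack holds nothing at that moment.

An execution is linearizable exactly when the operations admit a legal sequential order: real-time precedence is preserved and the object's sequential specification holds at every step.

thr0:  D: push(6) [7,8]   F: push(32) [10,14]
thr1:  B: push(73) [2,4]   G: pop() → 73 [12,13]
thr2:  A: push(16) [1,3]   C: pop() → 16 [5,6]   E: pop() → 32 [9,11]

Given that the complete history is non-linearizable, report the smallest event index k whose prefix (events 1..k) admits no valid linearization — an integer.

events 1..12 are linearizable; a witness order is B, A, C, D, F, E:
after step 1 (B push(73)): stack <73>
after step 2 (A push(16)): stack <73,16>
after step 3 (C pop() → 16): stack <73>
after step 4 (D push(6)): stack <73,6>
after step 5 (F push(32) (pending, included)): stack <73,6,32>
after step 6 (E pop() → 32): stack <73,6>
with event 13 included (G responding at time 13), all real-time-consistent orders fail
no completion choice of the 1 pending operation (F) rescues it — every subset was tried
for example A, B, C, D, E, G (pending dropped) fails at step 3: C pop() → 16 is not legal there
for example B, A, C, D, E, G (pending dropped) fails at step 5: E pop() → 32 is not legal there

13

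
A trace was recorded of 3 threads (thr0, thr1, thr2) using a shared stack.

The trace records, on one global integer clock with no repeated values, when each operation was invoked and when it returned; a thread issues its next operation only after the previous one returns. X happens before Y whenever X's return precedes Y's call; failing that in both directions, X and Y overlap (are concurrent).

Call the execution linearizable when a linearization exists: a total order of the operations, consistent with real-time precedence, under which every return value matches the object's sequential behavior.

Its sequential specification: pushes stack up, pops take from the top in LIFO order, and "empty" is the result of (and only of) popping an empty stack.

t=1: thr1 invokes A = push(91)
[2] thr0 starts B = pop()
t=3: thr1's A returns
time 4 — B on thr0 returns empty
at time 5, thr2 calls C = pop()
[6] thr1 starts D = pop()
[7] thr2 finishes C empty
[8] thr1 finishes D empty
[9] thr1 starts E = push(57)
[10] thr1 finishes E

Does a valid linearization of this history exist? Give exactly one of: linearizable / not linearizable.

not linearizable

already the first 8 events (up to D's response at time 8) admit no linearization; the first 7 still do
the 4 completed operations admit 4 real-time orders; each fails the stack replay
sample order A, B, C, D stalls at step 2 — B pop() → empty has no legal effect
sample order A, B, D, C stalls at step 2 — B pop() → empty has no legal effect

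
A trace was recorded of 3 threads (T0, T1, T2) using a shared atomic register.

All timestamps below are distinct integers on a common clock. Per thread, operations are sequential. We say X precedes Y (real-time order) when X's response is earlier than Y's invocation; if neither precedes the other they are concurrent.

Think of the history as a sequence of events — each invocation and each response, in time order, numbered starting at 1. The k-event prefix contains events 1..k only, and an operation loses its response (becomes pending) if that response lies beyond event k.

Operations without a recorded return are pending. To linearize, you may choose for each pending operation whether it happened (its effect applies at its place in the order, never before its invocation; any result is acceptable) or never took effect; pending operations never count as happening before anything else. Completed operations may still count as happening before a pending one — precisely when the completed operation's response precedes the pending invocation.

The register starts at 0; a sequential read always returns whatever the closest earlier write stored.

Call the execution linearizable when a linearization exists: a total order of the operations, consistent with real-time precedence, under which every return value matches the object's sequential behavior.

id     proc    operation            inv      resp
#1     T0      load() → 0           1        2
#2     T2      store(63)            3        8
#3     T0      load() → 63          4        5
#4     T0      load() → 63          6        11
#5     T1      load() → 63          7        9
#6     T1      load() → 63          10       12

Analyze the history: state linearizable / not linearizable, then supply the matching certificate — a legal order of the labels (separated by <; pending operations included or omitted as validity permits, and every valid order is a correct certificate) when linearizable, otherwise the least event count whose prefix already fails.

linearizable — witness: #1 < #2 < #3 < #4 < #5 < #6

step 1: #1 load() → 0 — value 0
step 2: #2 store(63) — value 63
step 3: #3 load() → 63 — value 63
step 4: #4 load() → 63 — value 63
step 5: #5 load() → 63 — value 63
step 6: #6 load() → 63 — value 63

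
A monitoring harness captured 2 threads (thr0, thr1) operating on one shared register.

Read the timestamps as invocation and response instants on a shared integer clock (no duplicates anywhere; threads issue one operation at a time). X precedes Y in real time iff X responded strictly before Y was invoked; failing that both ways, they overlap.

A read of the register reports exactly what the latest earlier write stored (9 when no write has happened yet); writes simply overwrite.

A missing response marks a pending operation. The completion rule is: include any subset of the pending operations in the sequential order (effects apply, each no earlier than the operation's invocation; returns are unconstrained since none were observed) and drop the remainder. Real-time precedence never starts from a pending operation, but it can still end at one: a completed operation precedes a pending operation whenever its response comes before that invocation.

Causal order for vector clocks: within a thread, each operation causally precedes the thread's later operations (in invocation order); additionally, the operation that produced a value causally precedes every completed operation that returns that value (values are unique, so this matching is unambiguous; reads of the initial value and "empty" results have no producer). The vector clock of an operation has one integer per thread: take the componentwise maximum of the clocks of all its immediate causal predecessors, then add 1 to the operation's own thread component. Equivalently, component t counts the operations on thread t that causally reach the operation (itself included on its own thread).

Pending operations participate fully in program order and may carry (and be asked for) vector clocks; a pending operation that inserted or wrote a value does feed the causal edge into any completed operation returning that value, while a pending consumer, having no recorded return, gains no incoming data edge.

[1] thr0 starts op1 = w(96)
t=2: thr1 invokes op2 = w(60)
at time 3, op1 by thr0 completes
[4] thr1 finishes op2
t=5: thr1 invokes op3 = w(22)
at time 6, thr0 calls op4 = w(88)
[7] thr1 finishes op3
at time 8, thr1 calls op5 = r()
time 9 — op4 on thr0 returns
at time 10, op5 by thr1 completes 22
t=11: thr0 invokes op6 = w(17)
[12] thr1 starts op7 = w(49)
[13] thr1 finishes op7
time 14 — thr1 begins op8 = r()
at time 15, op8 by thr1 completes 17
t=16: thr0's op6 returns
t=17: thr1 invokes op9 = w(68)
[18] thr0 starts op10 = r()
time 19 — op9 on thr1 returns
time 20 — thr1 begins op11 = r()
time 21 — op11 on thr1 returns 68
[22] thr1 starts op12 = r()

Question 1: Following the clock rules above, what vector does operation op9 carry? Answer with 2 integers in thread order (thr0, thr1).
Answer: (3, 6)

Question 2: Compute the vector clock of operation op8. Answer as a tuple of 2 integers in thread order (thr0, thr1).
Answer: (3, 5)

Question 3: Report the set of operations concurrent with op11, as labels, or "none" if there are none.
Answer: op10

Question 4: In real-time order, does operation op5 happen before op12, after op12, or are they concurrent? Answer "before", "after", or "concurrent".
Answer: before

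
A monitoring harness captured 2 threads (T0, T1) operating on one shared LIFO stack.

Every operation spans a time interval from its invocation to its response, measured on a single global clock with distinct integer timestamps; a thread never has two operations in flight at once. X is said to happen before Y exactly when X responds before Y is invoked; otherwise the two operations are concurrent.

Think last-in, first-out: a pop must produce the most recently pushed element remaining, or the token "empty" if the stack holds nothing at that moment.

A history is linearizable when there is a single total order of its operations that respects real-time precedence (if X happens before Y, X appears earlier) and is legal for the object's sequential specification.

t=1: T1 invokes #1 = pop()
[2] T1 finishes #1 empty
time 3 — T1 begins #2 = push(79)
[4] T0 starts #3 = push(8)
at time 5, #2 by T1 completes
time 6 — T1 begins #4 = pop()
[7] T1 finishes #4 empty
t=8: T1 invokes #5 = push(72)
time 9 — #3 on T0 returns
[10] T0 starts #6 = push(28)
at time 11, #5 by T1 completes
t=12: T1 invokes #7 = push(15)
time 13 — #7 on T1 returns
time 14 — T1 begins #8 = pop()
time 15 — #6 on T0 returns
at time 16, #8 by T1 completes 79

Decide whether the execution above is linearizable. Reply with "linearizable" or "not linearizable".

events 1..6 are fine; event 7 — the response of #4 at time 7 — makes the prefix non-linearizable
a single order respects real time; the 3 completed LIFO stack operations fail replay along it
no completion choice of the 1 pending operation (#3) rescues it — every subset was tried
for example #1, #2, #4 (pending dropped) fails at step 3: #4 pop() → empty is not legal there

not linearizable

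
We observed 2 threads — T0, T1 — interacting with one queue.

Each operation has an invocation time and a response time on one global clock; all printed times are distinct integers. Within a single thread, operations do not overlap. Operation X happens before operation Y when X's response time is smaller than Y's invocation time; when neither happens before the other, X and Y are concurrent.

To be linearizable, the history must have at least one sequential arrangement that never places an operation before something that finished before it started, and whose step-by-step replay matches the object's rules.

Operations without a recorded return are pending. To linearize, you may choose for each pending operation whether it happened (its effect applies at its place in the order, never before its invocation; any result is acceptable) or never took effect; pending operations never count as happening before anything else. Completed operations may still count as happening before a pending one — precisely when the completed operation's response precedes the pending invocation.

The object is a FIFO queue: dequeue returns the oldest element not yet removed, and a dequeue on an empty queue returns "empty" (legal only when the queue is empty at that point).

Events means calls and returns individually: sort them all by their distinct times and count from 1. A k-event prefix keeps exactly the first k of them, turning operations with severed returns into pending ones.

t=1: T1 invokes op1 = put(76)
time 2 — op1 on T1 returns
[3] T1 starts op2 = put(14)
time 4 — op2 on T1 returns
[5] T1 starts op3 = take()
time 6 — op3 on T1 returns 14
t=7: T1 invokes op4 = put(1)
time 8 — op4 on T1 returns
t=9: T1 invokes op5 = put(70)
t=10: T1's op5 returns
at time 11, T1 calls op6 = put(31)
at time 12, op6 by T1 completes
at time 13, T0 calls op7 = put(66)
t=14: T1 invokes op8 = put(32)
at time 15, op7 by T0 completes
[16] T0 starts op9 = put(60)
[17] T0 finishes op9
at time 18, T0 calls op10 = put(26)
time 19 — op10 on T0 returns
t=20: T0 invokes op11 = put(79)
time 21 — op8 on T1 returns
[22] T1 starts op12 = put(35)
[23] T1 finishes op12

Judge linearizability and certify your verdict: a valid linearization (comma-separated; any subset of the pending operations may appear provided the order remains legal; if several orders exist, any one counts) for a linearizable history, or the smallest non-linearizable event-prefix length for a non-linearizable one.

through event 5 a valid linearization exists; event 6 (op3 responding at time 6) ends that
exhaustive check: the 3 completed queue ops admit one real-time order; illegal
for example op1, op2, op3 fails at step 3: op3 take() → 14 is not legal there

not linearizable — minimal violating prefix: 6 events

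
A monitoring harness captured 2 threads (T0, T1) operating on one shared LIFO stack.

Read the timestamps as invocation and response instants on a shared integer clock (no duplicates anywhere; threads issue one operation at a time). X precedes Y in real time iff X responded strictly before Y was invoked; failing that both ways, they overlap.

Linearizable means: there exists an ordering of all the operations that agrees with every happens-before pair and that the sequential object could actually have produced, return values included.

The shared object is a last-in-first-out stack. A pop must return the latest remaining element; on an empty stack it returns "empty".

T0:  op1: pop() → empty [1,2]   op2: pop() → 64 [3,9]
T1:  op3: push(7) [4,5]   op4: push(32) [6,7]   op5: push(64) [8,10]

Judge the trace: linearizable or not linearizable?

linearizable

one valid linearization: op1, op3, op4, op5, op2
step 1: op1 pop() → empty — stack <>
step 2: op3 push(7) — stack <7>
step 3: op4 push(32) — stack <7,32>
step 4: op5 push(64) — stack <7,32,64>
step 5: op2 pop() → 64 — stack <7,32>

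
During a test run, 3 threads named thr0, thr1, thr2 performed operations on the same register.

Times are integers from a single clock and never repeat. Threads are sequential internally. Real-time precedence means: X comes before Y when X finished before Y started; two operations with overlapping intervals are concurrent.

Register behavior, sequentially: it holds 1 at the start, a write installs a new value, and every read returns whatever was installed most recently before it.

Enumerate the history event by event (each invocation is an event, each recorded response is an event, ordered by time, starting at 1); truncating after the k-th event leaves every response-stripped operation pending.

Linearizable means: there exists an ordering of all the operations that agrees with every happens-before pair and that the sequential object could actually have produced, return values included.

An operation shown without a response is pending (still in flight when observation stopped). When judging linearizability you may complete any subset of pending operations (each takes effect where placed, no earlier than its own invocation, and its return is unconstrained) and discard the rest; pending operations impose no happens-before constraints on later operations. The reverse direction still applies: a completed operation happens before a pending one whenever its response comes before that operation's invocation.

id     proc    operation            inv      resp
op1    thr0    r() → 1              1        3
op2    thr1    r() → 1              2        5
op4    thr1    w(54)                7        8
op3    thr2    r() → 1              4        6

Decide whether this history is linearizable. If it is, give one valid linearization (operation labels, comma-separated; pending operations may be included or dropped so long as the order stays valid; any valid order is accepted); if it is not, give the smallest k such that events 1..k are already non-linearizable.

step 1: op1 r() → 1 — value 1
step 2: op2 r() → 1 — value 1
step 3: op3 r() → 1 — value 1
step 4: op4 w(54) — value 54

linearizable — witness: op1, op2, op3, op4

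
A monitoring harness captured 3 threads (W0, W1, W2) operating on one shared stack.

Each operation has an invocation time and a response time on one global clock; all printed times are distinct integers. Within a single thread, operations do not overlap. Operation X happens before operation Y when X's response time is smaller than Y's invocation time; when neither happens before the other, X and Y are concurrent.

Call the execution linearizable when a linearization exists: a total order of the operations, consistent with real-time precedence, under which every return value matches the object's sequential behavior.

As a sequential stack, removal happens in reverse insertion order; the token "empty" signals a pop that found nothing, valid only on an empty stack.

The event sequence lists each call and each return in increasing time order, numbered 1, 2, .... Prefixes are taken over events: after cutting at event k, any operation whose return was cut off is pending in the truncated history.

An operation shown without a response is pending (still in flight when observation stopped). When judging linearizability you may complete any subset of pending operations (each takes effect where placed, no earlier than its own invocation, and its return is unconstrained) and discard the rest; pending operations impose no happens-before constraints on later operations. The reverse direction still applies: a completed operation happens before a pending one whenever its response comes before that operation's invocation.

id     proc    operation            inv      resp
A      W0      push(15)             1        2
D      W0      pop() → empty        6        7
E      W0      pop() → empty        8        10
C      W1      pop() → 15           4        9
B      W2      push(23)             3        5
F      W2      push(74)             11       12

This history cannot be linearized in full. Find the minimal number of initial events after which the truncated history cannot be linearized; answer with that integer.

7

one valid order for events 1..6 is A, B:
step 1: A push(15) — stack <15>
step 2: B push(23) — stack <15,23>
with event 7 included (D responding at time 7), all real-time-consistent orders fail
no completion choice of the 1 pending operation (C) rescues it — every subset was tried
sample order A, B, D (pending dropped) stalls at step 3 — D pop() → empty has no legal effect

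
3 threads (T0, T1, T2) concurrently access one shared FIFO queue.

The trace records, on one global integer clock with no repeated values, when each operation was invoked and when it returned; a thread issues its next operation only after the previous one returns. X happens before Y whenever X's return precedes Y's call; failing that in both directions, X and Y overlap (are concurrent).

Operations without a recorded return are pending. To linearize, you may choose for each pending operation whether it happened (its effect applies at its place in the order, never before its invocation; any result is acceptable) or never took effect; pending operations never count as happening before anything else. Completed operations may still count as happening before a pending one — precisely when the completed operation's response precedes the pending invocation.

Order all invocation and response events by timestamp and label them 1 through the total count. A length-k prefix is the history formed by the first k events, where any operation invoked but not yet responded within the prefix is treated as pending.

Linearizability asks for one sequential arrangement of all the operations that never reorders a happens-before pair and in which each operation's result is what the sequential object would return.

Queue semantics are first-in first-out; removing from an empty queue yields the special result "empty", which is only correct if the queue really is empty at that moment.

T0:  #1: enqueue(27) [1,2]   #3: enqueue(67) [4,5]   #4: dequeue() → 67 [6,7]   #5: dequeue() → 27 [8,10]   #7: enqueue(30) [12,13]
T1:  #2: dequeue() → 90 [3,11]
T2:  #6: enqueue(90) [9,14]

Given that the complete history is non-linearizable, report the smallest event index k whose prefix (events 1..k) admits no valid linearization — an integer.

10

events 1..9 are still linearizable — one witness is #1, #2, #3, #4:
after step 1 (#1 enqueue(27)): queue <27>
after step 2 (#2 dequeue() (pending, included)): queue <>
after step 3 (#3 enqueue(67)): queue <67>
after step 4 (#4 dequeue() → 67): queue <>
with event 10 included (#5 responding at time 10), all real-time-consistent orders fail
every completion of the 2 pending operations (#2, #6) was checked; none linearizes
one such order, #1, #3, #4, #5 (pending dropped), breaks at step 3 where #4 dequeue() → 67 is illegal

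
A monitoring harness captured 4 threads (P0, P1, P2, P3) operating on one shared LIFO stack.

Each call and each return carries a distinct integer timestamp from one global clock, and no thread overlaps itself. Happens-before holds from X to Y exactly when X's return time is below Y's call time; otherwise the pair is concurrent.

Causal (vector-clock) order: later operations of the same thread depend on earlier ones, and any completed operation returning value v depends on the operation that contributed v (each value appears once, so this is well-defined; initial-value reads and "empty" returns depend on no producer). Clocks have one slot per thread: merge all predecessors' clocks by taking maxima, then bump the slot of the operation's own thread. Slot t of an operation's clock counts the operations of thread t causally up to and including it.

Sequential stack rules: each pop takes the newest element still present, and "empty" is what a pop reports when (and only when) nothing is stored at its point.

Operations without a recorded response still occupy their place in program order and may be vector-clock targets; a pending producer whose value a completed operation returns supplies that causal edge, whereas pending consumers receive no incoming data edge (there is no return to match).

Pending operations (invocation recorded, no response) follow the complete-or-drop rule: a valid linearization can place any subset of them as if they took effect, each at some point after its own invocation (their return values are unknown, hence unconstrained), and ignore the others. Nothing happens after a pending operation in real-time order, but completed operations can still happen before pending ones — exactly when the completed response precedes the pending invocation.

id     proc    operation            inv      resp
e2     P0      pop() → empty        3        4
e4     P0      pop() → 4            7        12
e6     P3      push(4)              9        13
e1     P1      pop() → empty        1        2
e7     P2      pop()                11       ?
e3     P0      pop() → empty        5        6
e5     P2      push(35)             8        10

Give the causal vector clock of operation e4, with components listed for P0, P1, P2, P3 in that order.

root op e6, invoked 9: fresh clock plus P3's own tick → (0, 0, 0, 1)
root op e5, invoked 8: fresh clock plus P2's own tick → (0, 0, 1, 0)
root op e1, invoked 1: fresh clock plus P1's own tick → (0, 1, 0, 0)
root op e2, invoked 3: fresh clock plus P0's own tick → (1, 0, 0, 0)
invoked at 11, e7 merges VC(e5)=(0, 0, 1, 0) and bumps P2's slot → (0, 0, 2, 0)
invoked at 5, e3 merges VC(e2)=(1, 0, 0, 0) and bumps P0's slot → (2, 0, 0, 0)
invoked at 7, e4 merges VC(e3)=(2, 0, 0, 0), VC(e6)=(0, 0, 0, 1) and bumps P0's slot → (3, 0, 0, 1)
target: VC(e4) = (3, 0, 0, 1)

(3, 0, 0, 1)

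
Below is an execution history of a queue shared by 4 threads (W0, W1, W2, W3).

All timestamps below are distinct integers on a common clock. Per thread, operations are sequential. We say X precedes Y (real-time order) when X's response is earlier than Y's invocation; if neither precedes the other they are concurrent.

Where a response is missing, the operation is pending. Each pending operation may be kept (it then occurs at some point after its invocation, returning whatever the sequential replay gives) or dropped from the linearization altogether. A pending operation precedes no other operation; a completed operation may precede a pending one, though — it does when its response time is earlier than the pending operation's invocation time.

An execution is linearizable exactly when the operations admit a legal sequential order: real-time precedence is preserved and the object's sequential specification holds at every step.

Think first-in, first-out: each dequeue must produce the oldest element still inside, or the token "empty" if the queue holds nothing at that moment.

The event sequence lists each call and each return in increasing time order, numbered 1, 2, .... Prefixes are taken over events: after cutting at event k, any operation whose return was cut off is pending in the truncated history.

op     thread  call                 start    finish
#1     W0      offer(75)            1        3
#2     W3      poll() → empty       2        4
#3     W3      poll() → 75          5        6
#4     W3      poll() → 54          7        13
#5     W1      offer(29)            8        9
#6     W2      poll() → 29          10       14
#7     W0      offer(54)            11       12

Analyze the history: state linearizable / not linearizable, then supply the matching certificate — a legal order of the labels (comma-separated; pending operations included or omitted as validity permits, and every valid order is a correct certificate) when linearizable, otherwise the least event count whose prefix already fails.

after step 1 (#2 poll() → empty): queue <>
after step 2 (#1 offer(75)): queue <75>
after step 3 (#3 poll() → 75): queue <>
after step 4 (#5 offer(29)): queue <29>
after step 5 (#6 poll() → 29): queue <>
after step 6 (#7 offer(54)): queue <54>
after step 7 (#4 poll() → 54): queue <>

linearizable — witness: #2, #1, #3, #5, #6, #7, #4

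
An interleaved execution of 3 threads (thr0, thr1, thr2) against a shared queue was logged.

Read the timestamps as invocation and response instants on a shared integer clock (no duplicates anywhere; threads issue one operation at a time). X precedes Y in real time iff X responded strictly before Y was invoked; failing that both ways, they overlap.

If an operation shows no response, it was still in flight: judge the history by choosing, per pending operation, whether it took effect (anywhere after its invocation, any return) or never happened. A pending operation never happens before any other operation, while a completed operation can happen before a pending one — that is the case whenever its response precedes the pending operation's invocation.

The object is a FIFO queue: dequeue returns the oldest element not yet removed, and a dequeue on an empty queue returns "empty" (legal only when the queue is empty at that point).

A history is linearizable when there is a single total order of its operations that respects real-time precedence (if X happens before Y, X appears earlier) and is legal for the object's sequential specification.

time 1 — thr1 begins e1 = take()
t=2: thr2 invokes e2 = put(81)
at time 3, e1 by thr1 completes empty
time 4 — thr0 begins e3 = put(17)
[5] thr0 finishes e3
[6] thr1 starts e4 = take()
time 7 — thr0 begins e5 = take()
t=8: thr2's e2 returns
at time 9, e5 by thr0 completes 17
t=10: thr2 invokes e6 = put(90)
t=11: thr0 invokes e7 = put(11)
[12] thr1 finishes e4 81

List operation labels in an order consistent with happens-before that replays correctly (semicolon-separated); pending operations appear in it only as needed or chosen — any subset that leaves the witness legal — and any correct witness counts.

e1; e2; e3; e4; e5

step 1: e1 take() → empty — queue <>
step 2: e2 put(81) — queue <81>
step 3: e3 put(17) — queue <81,17>
step 4: e4 take() → 81 — queue <17>
step 5: e5 take() → 17 — queue <>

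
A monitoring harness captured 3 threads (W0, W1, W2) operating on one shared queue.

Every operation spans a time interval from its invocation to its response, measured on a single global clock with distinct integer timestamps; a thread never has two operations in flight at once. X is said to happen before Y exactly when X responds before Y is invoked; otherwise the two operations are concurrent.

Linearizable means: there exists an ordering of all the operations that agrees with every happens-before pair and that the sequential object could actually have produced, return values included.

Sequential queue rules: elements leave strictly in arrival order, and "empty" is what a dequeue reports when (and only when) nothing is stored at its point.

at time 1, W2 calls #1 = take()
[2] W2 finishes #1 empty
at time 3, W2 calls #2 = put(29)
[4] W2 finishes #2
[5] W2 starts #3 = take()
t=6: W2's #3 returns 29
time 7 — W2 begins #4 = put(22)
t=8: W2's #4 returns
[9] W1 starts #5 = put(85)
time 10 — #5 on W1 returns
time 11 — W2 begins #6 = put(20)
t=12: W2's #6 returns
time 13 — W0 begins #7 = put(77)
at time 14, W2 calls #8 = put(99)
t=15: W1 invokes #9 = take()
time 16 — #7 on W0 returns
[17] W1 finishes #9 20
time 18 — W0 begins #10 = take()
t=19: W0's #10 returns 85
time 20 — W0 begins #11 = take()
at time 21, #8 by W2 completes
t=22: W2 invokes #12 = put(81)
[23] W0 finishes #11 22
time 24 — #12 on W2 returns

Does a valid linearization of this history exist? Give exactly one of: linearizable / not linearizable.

already the first 17 events (up to #9's response at time 17) admit no linearization; the first 16 still do
no legal order exists: 2 real-time-consistent candidates over 8 completed queue operations, all rejected
no escape via the 1 pending operation (#8): every completion choice fails
sample order #1, #2, #3, #4, #5, #6, #7, #9 (pending dropped) stalls at step 8 — #9 take() → 20 has no legal effect
sample order #1, #2, #3, #4, #5, #6, #9, #7 (pending dropped) stalls at step 7 — #9 take() → 20 has no legal effect

not linearizable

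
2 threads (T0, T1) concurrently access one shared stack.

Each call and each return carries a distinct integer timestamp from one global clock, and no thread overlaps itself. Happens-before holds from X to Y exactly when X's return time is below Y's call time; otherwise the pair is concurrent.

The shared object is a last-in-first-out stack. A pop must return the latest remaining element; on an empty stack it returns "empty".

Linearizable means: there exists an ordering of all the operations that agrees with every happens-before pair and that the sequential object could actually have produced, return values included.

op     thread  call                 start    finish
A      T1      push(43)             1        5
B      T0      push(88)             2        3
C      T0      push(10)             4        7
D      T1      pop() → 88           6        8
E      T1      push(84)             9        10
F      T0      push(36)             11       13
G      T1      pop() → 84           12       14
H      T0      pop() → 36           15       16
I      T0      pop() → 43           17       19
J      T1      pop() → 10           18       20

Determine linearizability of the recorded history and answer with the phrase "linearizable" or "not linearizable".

linearizable

one valid linearization: A, B, D, C, E, G, F, H, J, I
step 1: A push(43) — stack <43>
step 2: B push(88) — stack <43,88>
step 3: D pop() → 88 — stack <43>
step 4: C push(10) — stack <43,10>
step 5: E push(84) — stack <43,10,84>
step 6: G pop() → 84 — stack <43,10>
step 7: F push(36) — stack <43,10,36>
step 8: H pop() → 36 — stack <43,10>
step 9: J pop() → 10 — stack <43>
step 10: I pop() → 43 — stack <>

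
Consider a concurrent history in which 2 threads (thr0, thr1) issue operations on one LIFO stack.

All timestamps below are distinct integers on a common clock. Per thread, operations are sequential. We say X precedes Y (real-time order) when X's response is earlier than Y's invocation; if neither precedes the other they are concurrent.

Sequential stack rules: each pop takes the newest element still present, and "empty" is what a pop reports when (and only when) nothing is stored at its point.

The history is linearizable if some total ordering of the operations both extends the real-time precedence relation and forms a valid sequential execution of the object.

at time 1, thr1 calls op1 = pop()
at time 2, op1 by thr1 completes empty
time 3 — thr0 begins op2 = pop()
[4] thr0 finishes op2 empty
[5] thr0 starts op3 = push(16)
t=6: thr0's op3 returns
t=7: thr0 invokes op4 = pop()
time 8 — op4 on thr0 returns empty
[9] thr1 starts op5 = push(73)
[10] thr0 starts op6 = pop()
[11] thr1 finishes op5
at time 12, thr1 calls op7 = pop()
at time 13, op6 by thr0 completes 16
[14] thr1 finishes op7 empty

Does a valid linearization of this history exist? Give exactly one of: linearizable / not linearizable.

not linearizable

the violation lands at event 8, op4's response at time 8: events 1..7 linearize, events 1..8 do not
the completed operations (4 total) allow one real-time order; the LIFO stack replay rejects it
one such order, op1, op2, op3, op4, breaks at step 4 where op4 pop() → empty is illegal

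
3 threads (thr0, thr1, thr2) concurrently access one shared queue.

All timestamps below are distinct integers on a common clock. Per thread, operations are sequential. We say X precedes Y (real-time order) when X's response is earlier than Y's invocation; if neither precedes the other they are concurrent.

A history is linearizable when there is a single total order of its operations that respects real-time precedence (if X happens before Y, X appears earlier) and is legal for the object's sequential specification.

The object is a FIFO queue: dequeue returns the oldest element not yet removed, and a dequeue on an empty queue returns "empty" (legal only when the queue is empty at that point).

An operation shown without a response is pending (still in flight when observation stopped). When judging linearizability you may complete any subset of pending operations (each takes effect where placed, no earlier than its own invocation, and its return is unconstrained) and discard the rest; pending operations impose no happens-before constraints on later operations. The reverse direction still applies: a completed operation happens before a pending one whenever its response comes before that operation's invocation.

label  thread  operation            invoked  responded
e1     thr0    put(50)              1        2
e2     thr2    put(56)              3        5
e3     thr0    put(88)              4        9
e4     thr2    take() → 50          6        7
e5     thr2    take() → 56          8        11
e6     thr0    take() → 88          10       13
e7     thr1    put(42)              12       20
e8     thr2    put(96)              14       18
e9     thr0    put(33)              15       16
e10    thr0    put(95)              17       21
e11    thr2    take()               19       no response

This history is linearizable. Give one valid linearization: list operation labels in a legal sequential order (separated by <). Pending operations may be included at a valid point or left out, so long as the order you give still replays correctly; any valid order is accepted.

e1 < e2 < e3 < e4 < e5 < e6 < e7 < e8 < e9 < e10

after step 1 (e1 put(50)): queue <50>
after step 2 (e2 put(56)): queue <50,56>
after step 3 (e3 put(88)): queue <50,56,88>
after step 4 (e4 take() → 50): queue <56,88>
after step 5 (e5 take() → 56): queue <88>
after step 6 (e6 take() → 88): queue <>
after step 7 (e7 put(42)): queue <42>
after step 8 (e8 put(96)): queue <42,96>
after step 9 (e9 put(33)): queue <42,96,33>
after step 10 (e10 put(95)): queue <42,96,33,95>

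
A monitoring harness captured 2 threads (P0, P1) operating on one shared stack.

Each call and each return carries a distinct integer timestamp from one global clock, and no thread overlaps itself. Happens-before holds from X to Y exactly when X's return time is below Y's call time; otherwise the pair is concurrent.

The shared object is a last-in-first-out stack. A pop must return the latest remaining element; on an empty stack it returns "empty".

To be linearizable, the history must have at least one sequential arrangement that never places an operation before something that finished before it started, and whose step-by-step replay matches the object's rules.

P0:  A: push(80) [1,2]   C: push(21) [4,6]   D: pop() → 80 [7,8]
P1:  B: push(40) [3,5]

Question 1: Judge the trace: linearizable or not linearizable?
events 1..7 are fine; event 8 — the response of D at time 8 — makes the prefix non-linearizable
the 4 completed operations admit 2 real-time orders; each fails the stack replay
take A, B, C, D: step 4 already fails, because D pop() → 80 cannot occur there
take A, C, B, D: step 4 already fails, because D pop() → 80 cannot occur there

not linearizable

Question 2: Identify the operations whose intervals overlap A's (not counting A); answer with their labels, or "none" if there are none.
overlap test against A [1,2]: concurrent iff the interval meets 1..2
B [3,5]: after
C [4,6]: after
D [7,8]: after

none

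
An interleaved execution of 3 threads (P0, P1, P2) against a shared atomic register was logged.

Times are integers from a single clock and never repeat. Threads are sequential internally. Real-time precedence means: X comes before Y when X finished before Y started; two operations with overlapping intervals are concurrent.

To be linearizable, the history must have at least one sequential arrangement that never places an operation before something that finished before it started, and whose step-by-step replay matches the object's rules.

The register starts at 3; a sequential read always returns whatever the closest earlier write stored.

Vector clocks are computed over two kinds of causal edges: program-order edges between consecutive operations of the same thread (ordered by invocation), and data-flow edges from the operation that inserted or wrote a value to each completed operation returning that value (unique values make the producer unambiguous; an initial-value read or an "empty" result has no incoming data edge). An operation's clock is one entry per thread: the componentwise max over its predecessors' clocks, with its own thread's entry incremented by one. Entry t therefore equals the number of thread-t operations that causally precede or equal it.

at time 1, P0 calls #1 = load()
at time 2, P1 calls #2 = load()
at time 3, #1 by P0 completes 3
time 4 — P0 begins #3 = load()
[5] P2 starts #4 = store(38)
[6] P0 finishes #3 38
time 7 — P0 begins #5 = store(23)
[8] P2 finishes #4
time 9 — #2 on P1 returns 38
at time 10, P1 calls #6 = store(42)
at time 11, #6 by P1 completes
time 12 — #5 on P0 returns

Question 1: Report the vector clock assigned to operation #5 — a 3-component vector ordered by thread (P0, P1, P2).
Answer: (3, 0, 1)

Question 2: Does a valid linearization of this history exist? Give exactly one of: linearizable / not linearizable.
witness order: #1, #4, #2, #3, #5, #6
after step 1 (#1 load() → 3): value 3
after step 2 (#4 store(38)): value 38
after step 3 (#2 load() → 38): value 38
after step 4 (#3 load() → 38): value 38
after step 5 (#5 store(23)): value 23
after step 6 (#6 store(42)): value 42

linearizable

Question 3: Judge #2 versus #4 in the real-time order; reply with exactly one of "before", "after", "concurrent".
Answer: concurrent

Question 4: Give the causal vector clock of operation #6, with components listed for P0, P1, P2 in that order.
Answer: (0, 2, 1)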